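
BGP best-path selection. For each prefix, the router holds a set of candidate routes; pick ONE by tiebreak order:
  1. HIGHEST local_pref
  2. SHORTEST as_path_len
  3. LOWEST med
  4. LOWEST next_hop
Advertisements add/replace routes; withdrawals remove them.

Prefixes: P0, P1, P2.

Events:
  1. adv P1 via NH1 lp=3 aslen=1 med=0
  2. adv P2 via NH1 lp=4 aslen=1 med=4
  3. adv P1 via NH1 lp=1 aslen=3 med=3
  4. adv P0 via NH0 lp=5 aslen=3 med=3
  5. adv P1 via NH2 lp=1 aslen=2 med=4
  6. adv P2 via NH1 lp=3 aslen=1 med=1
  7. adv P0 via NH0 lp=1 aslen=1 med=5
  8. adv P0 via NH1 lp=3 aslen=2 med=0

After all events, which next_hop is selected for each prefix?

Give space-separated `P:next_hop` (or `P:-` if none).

Answer: P0:NH1 P1:NH2 P2:NH1

Derivation:
Op 1: best P0=- P1=NH1 P2=-
Op 2: best P0=- P1=NH1 P2=NH1
Op 3: best P0=- P1=NH1 P2=NH1
Op 4: best P0=NH0 P1=NH1 P2=NH1
Op 5: best P0=NH0 P1=NH2 P2=NH1
Op 6: best P0=NH0 P1=NH2 P2=NH1
Op 7: best P0=NH0 P1=NH2 P2=NH1
Op 8: best P0=NH1 P1=NH2 P2=NH1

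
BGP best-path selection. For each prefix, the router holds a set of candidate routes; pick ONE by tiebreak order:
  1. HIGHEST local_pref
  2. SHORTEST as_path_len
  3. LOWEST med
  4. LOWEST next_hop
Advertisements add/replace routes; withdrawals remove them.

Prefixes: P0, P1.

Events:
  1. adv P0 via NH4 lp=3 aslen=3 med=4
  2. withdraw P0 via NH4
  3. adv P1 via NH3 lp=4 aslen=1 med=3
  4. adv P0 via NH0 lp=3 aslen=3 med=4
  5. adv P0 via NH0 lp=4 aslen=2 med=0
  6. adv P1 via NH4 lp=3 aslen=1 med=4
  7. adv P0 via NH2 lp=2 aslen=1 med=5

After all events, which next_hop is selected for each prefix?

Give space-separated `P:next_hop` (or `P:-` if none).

Op 1: best P0=NH4 P1=-
Op 2: best P0=- P1=-
Op 3: best P0=- P1=NH3
Op 4: best P0=NH0 P1=NH3
Op 5: best P0=NH0 P1=NH3
Op 6: best P0=NH0 P1=NH3
Op 7: best P0=NH0 P1=NH3

Answer: P0:NH0 P1:NH3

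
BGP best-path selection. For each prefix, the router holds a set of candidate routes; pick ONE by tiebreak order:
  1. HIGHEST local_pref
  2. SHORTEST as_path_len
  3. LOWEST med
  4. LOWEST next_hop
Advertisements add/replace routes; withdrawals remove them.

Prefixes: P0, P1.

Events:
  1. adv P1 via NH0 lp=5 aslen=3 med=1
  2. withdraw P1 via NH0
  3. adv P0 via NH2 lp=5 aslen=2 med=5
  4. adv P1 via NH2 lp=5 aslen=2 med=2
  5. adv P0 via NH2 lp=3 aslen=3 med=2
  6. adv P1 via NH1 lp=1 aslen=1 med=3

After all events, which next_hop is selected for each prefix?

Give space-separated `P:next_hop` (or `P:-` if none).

Op 1: best P0=- P1=NH0
Op 2: best P0=- P1=-
Op 3: best P0=NH2 P1=-
Op 4: best P0=NH2 P1=NH2
Op 5: best P0=NH2 P1=NH2
Op 6: best P0=NH2 P1=NH2

Answer: P0:NH2 P1:NH2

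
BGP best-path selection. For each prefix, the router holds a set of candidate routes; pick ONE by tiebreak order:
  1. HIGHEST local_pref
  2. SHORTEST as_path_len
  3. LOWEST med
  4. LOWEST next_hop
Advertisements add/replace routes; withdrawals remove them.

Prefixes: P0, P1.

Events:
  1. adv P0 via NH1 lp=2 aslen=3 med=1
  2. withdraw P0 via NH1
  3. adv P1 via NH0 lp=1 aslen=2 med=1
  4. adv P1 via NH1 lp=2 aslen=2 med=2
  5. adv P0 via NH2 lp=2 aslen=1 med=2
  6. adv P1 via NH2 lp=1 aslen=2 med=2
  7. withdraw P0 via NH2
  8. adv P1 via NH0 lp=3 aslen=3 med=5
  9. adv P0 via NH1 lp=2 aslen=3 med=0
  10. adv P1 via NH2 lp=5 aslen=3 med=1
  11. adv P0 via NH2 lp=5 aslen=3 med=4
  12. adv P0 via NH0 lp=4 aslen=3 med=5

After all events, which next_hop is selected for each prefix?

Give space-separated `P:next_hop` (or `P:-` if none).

Answer: P0:NH2 P1:NH2

Derivation:
Op 1: best P0=NH1 P1=-
Op 2: best P0=- P1=-
Op 3: best P0=- P1=NH0
Op 4: best P0=- P1=NH1
Op 5: best P0=NH2 P1=NH1
Op 6: best P0=NH2 P1=NH1
Op 7: best P0=- P1=NH1
Op 8: best P0=- P1=NH0
Op 9: best P0=NH1 P1=NH0
Op 10: best P0=NH1 P1=NH2
Op 11: best P0=NH2 P1=NH2
Op 12: best P0=NH2 P1=NH2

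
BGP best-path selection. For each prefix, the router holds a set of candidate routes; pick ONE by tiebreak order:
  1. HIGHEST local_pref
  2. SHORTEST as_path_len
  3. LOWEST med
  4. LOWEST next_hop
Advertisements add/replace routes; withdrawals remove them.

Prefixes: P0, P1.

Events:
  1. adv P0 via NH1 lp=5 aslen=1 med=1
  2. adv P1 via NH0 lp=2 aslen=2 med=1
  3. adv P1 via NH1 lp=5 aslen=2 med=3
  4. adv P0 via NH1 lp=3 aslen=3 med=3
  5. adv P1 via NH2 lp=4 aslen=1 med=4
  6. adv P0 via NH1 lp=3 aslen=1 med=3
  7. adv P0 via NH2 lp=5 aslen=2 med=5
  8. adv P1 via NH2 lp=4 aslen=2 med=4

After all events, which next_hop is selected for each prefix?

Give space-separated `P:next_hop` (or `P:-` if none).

Answer: P0:NH2 P1:NH1

Derivation:
Op 1: best P0=NH1 P1=-
Op 2: best P0=NH1 P1=NH0
Op 3: best P0=NH1 P1=NH1
Op 4: best P0=NH1 P1=NH1
Op 5: best P0=NH1 P1=NH1
Op 6: best P0=NH1 P1=NH1
Op 7: best P0=NH2 P1=NH1
Op 8: best P0=NH2 P1=NH1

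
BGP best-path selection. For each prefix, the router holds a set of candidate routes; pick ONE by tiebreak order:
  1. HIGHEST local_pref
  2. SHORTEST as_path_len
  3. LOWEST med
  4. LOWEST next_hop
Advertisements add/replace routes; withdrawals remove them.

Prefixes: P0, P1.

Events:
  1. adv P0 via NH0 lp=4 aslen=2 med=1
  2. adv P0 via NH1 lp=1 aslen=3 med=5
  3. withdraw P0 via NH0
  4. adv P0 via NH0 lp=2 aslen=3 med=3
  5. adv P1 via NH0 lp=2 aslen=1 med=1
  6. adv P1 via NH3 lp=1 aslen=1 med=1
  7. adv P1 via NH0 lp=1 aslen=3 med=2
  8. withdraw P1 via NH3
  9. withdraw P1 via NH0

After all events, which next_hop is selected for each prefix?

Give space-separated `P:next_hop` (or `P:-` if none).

Answer: P0:NH0 P1:-

Derivation:
Op 1: best P0=NH0 P1=-
Op 2: best P0=NH0 P1=-
Op 3: best P0=NH1 P1=-
Op 4: best P0=NH0 P1=-
Op 5: best P0=NH0 P1=NH0
Op 6: best P0=NH0 P1=NH0
Op 7: best P0=NH0 P1=NH3
Op 8: best P0=NH0 P1=NH0
Op 9: best P0=NH0 P1=-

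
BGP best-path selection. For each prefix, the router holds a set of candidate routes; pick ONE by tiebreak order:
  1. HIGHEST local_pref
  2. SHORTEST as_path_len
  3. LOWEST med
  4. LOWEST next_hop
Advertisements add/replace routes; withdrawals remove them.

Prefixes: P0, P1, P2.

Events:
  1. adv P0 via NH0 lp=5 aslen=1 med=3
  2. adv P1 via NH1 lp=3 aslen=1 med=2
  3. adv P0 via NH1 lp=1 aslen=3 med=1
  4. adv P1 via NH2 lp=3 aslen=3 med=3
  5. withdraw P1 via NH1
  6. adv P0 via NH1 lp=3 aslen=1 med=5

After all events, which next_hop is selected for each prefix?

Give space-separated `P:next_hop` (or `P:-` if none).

Answer: P0:NH0 P1:NH2 P2:-

Derivation:
Op 1: best P0=NH0 P1=- P2=-
Op 2: best P0=NH0 P1=NH1 P2=-
Op 3: best P0=NH0 P1=NH1 P2=-
Op 4: best P0=NH0 P1=NH1 P2=-
Op 5: best P0=NH0 P1=NH2 P2=-
Op 6: best P0=NH0 P1=NH2 P2=-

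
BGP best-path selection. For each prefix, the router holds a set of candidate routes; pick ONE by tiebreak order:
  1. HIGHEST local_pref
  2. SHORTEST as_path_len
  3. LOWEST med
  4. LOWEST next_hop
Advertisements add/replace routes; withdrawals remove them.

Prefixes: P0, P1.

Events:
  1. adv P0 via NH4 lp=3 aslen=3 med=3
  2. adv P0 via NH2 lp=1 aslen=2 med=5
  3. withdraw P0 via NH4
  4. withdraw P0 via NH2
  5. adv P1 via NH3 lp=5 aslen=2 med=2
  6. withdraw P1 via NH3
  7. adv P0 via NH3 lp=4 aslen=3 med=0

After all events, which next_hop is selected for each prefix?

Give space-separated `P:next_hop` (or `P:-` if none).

Answer: P0:NH3 P1:-

Derivation:
Op 1: best P0=NH4 P1=-
Op 2: best P0=NH4 P1=-
Op 3: best P0=NH2 P1=-
Op 4: best P0=- P1=-
Op 5: best P0=- P1=NH3
Op 6: best P0=- P1=-
Op 7: best P0=NH3 P1=-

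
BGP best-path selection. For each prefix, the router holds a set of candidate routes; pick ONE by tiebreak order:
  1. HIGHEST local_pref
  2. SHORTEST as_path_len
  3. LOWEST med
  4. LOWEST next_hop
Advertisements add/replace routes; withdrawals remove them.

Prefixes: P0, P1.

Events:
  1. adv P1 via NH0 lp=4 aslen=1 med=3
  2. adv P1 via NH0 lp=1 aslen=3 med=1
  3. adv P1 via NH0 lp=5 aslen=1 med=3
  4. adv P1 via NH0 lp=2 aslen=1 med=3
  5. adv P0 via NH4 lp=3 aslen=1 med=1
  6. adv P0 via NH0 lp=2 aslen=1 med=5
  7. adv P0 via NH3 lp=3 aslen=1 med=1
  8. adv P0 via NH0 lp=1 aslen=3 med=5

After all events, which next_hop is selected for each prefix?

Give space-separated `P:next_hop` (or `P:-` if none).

Answer: P0:NH3 P1:NH0

Derivation:
Op 1: best P0=- P1=NH0
Op 2: best P0=- P1=NH0
Op 3: best P0=- P1=NH0
Op 4: best P0=- P1=NH0
Op 5: best P0=NH4 P1=NH0
Op 6: best P0=NH4 P1=NH0
Op 7: best P0=NH3 P1=NH0
Op 8: best P0=NH3 P1=NH0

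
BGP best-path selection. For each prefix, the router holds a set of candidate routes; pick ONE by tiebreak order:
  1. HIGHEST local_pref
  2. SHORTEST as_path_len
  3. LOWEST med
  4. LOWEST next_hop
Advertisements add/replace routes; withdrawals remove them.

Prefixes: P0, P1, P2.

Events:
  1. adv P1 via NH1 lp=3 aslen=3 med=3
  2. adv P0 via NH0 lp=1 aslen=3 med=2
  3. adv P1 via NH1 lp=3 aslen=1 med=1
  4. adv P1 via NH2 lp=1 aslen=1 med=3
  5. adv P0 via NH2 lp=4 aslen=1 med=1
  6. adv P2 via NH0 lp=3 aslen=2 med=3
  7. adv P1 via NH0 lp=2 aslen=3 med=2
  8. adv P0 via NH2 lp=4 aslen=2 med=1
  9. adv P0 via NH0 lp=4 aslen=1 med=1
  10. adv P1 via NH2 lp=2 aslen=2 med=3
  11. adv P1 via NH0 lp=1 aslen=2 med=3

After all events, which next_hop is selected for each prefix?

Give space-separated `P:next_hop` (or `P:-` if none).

Op 1: best P0=- P1=NH1 P2=-
Op 2: best P0=NH0 P1=NH1 P2=-
Op 3: best P0=NH0 P1=NH1 P2=-
Op 4: best P0=NH0 P1=NH1 P2=-
Op 5: best P0=NH2 P1=NH1 P2=-
Op 6: best P0=NH2 P1=NH1 P2=NH0
Op 7: best P0=NH2 P1=NH1 P2=NH0
Op 8: best P0=NH2 P1=NH1 P2=NH0
Op 9: best P0=NH0 P1=NH1 P2=NH0
Op 10: best P0=NH0 P1=NH1 P2=NH0
Op 11: best P0=NH0 P1=NH1 P2=NH0

Answer: P0:NH0 P1:NH1 P2:NH0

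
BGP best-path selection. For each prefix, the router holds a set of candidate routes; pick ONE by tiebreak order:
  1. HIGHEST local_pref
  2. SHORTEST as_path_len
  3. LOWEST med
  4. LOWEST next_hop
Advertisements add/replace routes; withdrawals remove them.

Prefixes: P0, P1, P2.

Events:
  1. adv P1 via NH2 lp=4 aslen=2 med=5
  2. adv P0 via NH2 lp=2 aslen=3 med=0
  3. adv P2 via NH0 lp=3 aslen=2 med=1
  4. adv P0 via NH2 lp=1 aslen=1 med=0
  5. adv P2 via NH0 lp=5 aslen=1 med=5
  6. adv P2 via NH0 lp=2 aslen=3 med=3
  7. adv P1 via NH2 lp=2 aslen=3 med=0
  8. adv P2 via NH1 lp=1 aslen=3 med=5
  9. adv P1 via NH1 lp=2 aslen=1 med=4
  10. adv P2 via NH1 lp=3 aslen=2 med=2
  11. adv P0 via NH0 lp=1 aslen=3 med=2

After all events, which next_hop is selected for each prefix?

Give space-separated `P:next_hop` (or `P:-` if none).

Answer: P0:NH2 P1:NH1 P2:NH1

Derivation:
Op 1: best P0=- P1=NH2 P2=-
Op 2: best P0=NH2 P1=NH2 P2=-
Op 3: best P0=NH2 P1=NH2 P2=NH0
Op 4: best P0=NH2 P1=NH2 P2=NH0
Op 5: best P0=NH2 P1=NH2 P2=NH0
Op 6: best P0=NH2 P1=NH2 P2=NH0
Op 7: best P0=NH2 P1=NH2 P2=NH0
Op 8: best P0=NH2 P1=NH2 P2=NH0
Op 9: best P0=NH2 P1=NH1 P2=NH0
Op 10: best P0=NH2 P1=NH1 P2=NH1
Op 11: best P0=NH2 P1=NH1 P2=NH1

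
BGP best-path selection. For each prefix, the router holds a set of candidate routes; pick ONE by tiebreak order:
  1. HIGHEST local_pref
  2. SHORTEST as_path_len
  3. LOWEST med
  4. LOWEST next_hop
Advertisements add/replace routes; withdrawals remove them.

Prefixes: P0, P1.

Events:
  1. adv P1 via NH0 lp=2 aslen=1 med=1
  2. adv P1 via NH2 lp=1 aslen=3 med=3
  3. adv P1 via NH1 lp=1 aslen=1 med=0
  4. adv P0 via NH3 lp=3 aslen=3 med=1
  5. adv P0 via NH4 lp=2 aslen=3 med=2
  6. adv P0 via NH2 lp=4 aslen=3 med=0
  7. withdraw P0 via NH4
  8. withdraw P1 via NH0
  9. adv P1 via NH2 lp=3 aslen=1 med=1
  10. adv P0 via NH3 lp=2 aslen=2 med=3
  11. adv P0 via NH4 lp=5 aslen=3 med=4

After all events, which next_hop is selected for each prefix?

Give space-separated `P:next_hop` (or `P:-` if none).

Answer: P0:NH4 P1:NH2

Derivation:
Op 1: best P0=- P1=NH0
Op 2: best P0=- P1=NH0
Op 3: best P0=- P1=NH0
Op 4: best P0=NH3 P1=NH0
Op 5: best P0=NH3 P1=NH0
Op 6: best P0=NH2 P1=NH0
Op 7: best P0=NH2 P1=NH0
Op 8: best P0=NH2 P1=NH1
Op 9: best P0=NH2 P1=NH2
Op 10: best P0=NH2 P1=NH2
Op 11: best P0=NH4 P1=NH2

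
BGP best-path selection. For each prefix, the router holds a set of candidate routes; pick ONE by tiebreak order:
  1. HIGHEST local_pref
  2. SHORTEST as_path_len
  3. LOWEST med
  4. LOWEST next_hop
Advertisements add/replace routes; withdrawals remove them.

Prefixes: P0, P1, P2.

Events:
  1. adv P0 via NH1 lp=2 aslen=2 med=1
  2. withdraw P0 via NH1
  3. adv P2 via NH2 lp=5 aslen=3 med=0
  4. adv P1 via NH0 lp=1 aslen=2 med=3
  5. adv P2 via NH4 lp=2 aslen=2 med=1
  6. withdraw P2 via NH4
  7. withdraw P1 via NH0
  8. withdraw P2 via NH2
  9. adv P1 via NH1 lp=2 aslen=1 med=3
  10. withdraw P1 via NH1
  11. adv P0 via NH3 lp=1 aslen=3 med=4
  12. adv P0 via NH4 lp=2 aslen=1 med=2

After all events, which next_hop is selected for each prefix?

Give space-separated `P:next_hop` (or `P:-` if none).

Op 1: best P0=NH1 P1=- P2=-
Op 2: best P0=- P1=- P2=-
Op 3: best P0=- P1=- P2=NH2
Op 4: best P0=- P1=NH0 P2=NH2
Op 5: best P0=- P1=NH0 P2=NH2
Op 6: best P0=- P1=NH0 P2=NH2
Op 7: best P0=- P1=- P2=NH2
Op 8: best P0=- P1=- P2=-
Op 9: best P0=- P1=NH1 P2=-
Op 10: best P0=- P1=- P2=-
Op 11: best P0=NH3 P1=- P2=-
Op 12: best P0=NH4 P1=- P2=-

Answer: P0:NH4 P1:- P2:-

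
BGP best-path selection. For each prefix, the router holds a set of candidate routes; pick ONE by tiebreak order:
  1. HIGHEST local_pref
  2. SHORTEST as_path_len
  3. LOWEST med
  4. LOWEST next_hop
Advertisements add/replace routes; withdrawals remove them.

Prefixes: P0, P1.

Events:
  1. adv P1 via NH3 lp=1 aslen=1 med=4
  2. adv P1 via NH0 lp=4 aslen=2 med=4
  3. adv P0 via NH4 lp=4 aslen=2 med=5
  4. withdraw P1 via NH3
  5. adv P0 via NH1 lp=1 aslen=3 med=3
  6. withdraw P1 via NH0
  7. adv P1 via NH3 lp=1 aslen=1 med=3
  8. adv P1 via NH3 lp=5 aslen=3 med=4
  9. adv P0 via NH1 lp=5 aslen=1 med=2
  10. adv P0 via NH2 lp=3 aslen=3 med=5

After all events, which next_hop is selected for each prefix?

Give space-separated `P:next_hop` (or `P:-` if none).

Answer: P0:NH1 P1:NH3

Derivation:
Op 1: best P0=- P1=NH3
Op 2: best P0=- P1=NH0
Op 3: best P0=NH4 P1=NH0
Op 4: best P0=NH4 P1=NH0
Op 5: best P0=NH4 P1=NH0
Op 6: best P0=NH4 P1=-
Op 7: best P0=NH4 P1=NH3
Op 8: best P0=NH4 P1=NH3
Op 9: best P0=NH1 P1=NH3
Op 10: best P0=NH1 P1=NH3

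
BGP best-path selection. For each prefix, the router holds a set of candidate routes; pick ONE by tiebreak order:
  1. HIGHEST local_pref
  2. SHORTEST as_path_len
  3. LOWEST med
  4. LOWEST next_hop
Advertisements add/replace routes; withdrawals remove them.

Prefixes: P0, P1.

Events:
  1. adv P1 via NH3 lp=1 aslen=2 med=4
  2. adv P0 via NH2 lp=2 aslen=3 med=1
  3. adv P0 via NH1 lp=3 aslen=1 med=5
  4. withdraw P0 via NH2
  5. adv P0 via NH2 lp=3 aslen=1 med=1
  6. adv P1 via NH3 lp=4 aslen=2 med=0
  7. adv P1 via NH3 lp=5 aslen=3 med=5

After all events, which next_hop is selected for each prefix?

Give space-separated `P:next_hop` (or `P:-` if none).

Answer: P0:NH2 P1:NH3

Derivation:
Op 1: best P0=- P1=NH3
Op 2: best P0=NH2 P1=NH3
Op 3: best P0=NH1 P1=NH3
Op 4: best P0=NH1 P1=NH3
Op 5: best P0=NH2 P1=NH3
Op 6: best P0=NH2 P1=NH3
Op 7: best P0=NH2 P1=NH3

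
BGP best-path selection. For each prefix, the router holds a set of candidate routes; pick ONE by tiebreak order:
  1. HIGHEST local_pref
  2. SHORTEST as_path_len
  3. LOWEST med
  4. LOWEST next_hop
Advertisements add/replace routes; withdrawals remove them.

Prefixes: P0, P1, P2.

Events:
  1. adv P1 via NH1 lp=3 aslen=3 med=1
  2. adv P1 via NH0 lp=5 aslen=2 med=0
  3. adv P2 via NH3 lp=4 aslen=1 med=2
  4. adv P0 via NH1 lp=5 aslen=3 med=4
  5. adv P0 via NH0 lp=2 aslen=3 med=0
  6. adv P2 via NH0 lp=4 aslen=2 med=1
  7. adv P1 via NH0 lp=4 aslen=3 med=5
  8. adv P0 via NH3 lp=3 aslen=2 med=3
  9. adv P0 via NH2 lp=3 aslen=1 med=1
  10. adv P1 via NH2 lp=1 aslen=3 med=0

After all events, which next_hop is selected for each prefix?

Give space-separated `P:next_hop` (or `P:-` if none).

Op 1: best P0=- P1=NH1 P2=-
Op 2: best P0=- P1=NH0 P2=-
Op 3: best P0=- P1=NH0 P2=NH3
Op 4: best P0=NH1 P1=NH0 P2=NH3
Op 5: best P0=NH1 P1=NH0 P2=NH3
Op 6: best P0=NH1 P1=NH0 P2=NH3
Op 7: best P0=NH1 P1=NH0 P2=NH3
Op 8: best P0=NH1 P1=NH0 P2=NH3
Op 9: best P0=NH1 P1=NH0 P2=NH3
Op 10: best P0=NH1 P1=NH0 P2=NH3

Answer: P0:NH1 P1:NH0 P2:NH3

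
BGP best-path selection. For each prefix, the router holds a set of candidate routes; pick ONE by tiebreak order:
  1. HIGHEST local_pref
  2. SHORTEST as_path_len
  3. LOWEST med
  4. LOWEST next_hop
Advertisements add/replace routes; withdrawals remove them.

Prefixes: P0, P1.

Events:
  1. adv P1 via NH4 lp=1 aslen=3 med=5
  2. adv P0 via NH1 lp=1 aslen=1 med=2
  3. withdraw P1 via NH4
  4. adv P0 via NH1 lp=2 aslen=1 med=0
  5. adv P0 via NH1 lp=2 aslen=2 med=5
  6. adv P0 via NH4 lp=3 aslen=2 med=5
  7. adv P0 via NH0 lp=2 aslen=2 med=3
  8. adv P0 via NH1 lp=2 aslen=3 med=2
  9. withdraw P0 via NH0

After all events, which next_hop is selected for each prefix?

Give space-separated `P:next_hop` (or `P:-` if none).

Answer: P0:NH4 P1:-

Derivation:
Op 1: best P0=- P1=NH4
Op 2: best P0=NH1 P1=NH4
Op 3: best P0=NH1 P1=-
Op 4: best P0=NH1 P1=-
Op 5: best P0=NH1 P1=-
Op 6: best P0=NH4 P1=-
Op 7: best P0=NH4 P1=-
Op 8: best P0=NH4 P1=-
Op 9: best P0=NH4 P1=-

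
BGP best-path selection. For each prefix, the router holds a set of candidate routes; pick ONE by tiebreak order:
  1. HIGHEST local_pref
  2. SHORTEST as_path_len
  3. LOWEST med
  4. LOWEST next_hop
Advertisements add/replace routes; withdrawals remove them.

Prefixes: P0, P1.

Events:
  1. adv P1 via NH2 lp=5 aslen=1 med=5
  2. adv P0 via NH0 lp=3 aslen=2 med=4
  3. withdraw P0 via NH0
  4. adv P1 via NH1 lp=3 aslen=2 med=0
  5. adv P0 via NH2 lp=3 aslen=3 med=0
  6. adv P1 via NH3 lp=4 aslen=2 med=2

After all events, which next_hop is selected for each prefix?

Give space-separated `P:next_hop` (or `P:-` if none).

Answer: P0:NH2 P1:NH2

Derivation:
Op 1: best P0=- P1=NH2
Op 2: best P0=NH0 P1=NH2
Op 3: best P0=- P1=NH2
Op 4: best P0=- P1=NH2
Op 5: best P0=NH2 P1=NH2
Op 6: best P0=NH2 P1=NH2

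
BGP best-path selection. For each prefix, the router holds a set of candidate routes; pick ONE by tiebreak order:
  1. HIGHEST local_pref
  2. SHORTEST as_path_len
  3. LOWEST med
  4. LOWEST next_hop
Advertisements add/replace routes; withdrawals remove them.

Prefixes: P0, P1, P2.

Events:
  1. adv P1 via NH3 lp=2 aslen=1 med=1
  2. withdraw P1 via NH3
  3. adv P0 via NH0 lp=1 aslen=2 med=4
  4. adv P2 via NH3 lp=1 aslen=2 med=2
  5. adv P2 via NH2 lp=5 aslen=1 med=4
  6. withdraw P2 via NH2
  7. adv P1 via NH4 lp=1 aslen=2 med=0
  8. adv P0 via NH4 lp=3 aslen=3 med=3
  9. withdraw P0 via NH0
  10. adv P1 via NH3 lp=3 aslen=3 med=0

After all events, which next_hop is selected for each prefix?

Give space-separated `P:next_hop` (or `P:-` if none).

Op 1: best P0=- P1=NH3 P2=-
Op 2: best P0=- P1=- P2=-
Op 3: best P0=NH0 P1=- P2=-
Op 4: best P0=NH0 P1=- P2=NH3
Op 5: best P0=NH0 P1=- P2=NH2
Op 6: best P0=NH0 P1=- P2=NH3
Op 7: best P0=NH0 P1=NH4 P2=NH3
Op 8: best P0=NH4 P1=NH4 P2=NH3
Op 9: best P0=NH4 P1=NH4 P2=NH3
Op 10: best P0=NH4 P1=NH3 P2=NH3

Answer: P0:NH4 P1:NH3 P2:NH3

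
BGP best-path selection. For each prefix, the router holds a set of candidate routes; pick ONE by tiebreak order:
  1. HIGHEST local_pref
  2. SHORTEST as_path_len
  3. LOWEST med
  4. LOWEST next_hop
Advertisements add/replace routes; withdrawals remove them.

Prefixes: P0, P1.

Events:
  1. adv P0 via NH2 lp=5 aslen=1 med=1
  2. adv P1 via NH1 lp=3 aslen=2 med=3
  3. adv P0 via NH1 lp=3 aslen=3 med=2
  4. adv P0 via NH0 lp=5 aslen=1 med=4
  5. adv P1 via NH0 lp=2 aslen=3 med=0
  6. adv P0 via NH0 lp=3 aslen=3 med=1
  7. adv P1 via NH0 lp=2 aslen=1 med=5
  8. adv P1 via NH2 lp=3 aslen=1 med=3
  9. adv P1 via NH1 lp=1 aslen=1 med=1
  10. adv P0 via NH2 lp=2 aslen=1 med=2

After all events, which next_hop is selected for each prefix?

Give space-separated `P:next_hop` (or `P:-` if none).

Answer: P0:NH0 P1:NH2

Derivation:
Op 1: best P0=NH2 P1=-
Op 2: best P0=NH2 P1=NH1
Op 3: best P0=NH2 P1=NH1
Op 4: best P0=NH2 P1=NH1
Op 5: best P0=NH2 P1=NH1
Op 6: best P0=NH2 P1=NH1
Op 7: best P0=NH2 P1=NH1
Op 8: best P0=NH2 P1=NH2
Op 9: best P0=NH2 P1=NH2
Op 10: best P0=NH0 P1=NH2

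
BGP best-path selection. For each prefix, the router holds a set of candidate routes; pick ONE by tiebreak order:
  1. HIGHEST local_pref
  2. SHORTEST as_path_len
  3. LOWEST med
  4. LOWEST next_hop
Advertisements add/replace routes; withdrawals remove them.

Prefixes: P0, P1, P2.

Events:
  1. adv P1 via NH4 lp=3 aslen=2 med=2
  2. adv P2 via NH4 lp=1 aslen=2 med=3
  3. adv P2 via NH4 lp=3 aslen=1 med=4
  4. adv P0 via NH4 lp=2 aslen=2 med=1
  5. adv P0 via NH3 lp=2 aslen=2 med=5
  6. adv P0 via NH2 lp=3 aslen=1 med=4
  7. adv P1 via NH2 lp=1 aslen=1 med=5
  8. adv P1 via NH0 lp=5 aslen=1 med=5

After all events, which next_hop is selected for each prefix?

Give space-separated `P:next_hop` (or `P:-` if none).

Answer: P0:NH2 P1:NH0 P2:NH4

Derivation:
Op 1: best P0=- P1=NH4 P2=-
Op 2: best P0=- P1=NH4 P2=NH4
Op 3: best P0=- P1=NH4 P2=NH4
Op 4: best P0=NH4 P1=NH4 P2=NH4
Op 5: best P0=NH4 P1=NH4 P2=NH4
Op 6: best P0=NH2 P1=NH4 P2=NH4
Op 7: best P0=NH2 P1=NH4 P2=NH4
Op 8: best P0=NH2 P1=NH0 P2=NH4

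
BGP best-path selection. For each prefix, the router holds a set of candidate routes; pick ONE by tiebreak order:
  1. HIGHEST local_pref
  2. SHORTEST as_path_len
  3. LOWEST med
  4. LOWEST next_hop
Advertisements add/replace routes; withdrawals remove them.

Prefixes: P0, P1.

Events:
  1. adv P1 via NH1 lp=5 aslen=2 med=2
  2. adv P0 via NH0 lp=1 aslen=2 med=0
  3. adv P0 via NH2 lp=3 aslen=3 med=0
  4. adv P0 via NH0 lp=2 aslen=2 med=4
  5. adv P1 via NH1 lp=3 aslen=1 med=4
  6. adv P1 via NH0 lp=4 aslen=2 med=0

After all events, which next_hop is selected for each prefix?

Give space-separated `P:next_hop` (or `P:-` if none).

Answer: P0:NH2 P1:NH0

Derivation:
Op 1: best P0=- P1=NH1
Op 2: best P0=NH0 P1=NH1
Op 3: best P0=NH2 P1=NH1
Op 4: best P0=NH2 P1=NH1
Op 5: best P0=NH2 P1=NH1
Op 6: best P0=NH2 P1=NH0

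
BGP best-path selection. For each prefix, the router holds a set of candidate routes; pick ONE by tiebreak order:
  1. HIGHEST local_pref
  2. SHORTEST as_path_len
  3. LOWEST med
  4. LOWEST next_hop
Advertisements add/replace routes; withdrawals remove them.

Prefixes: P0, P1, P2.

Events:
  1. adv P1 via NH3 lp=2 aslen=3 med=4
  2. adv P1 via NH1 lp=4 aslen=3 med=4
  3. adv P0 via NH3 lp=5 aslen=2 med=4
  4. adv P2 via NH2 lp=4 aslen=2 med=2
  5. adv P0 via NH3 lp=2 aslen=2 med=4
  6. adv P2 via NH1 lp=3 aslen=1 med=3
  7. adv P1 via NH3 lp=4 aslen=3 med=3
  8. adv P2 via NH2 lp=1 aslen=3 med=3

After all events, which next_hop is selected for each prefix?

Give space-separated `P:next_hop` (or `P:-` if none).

Op 1: best P0=- P1=NH3 P2=-
Op 2: best P0=- P1=NH1 P2=-
Op 3: best P0=NH3 P1=NH1 P2=-
Op 4: best P0=NH3 P1=NH1 P2=NH2
Op 5: best P0=NH3 P1=NH1 P2=NH2
Op 6: best P0=NH3 P1=NH1 P2=NH2
Op 7: best P0=NH3 P1=NH3 P2=NH2
Op 8: best P0=NH3 P1=NH3 P2=NH1

Answer: P0:NH3 P1:NH3 P2:NH1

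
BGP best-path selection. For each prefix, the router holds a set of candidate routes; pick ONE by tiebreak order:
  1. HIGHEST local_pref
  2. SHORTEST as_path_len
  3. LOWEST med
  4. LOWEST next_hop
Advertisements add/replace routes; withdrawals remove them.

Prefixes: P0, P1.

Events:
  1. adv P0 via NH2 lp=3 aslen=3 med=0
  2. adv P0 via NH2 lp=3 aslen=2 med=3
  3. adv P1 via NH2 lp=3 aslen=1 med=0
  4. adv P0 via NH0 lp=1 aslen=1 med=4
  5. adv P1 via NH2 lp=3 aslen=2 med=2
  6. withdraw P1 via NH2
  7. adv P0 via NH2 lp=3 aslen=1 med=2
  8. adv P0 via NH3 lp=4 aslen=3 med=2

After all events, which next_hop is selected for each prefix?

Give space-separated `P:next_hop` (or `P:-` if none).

Answer: P0:NH3 P1:-

Derivation:
Op 1: best P0=NH2 P1=-
Op 2: best P0=NH2 P1=-
Op 3: best P0=NH2 P1=NH2
Op 4: best P0=NH2 P1=NH2
Op 5: best P0=NH2 P1=NH2
Op 6: best P0=NH2 P1=-
Op 7: best P0=NH2 P1=-
Op 8: best P0=NH3 P1=-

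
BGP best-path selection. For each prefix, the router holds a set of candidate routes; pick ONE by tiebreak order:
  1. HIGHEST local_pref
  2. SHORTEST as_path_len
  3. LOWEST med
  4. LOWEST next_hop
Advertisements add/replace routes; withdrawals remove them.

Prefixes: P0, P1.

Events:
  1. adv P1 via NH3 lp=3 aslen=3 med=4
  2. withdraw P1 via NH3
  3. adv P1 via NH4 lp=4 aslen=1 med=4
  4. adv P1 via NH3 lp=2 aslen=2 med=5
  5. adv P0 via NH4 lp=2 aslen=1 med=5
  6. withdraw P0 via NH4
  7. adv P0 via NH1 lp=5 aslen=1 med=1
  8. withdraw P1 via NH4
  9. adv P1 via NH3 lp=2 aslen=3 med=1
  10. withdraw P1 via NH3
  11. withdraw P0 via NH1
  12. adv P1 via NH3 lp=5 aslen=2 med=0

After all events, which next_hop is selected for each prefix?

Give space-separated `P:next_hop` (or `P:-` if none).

Answer: P0:- P1:NH3

Derivation:
Op 1: best P0=- P1=NH3
Op 2: best P0=- P1=-
Op 3: best P0=- P1=NH4
Op 4: best P0=- P1=NH4
Op 5: best P0=NH4 P1=NH4
Op 6: best P0=- P1=NH4
Op 7: best P0=NH1 P1=NH4
Op 8: best P0=NH1 P1=NH3
Op 9: best P0=NH1 P1=NH3
Op 10: best P0=NH1 P1=-
Op 11: best P0=- P1=-
Op 12: best P0=- P1=NH3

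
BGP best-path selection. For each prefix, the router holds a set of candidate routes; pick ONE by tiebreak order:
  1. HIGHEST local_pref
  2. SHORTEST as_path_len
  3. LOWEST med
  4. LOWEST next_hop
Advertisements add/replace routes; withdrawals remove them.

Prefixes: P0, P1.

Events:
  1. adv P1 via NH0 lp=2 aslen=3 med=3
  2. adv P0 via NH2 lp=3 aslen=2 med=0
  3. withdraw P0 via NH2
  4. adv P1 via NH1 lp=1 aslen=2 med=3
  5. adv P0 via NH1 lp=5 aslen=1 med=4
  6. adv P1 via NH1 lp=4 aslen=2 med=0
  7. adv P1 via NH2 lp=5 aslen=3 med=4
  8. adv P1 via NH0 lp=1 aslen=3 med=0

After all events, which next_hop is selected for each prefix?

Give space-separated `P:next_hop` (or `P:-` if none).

Op 1: best P0=- P1=NH0
Op 2: best P0=NH2 P1=NH0
Op 3: best P0=- P1=NH0
Op 4: best P0=- P1=NH0
Op 5: best P0=NH1 P1=NH0
Op 6: best P0=NH1 P1=NH1
Op 7: best P0=NH1 P1=NH2
Op 8: best P0=NH1 P1=NH2

Answer: P0:NH1 P1:NH2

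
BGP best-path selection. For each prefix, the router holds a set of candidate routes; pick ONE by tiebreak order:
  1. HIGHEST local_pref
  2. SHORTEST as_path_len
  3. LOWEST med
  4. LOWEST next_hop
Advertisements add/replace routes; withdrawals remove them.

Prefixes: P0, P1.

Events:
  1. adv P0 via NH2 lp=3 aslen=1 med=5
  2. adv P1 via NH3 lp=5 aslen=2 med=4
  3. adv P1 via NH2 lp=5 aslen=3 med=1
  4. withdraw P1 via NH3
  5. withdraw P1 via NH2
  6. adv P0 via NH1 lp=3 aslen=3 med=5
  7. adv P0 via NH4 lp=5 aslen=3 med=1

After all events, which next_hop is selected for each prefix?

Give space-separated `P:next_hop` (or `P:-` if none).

Op 1: best P0=NH2 P1=-
Op 2: best P0=NH2 P1=NH3
Op 3: best P0=NH2 P1=NH3
Op 4: best P0=NH2 P1=NH2
Op 5: best P0=NH2 P1=-
Op 6: best P0=NH2 P1=-
Op 7: best P0=NH4 P1=-

Answer: P0:NH4 P1:-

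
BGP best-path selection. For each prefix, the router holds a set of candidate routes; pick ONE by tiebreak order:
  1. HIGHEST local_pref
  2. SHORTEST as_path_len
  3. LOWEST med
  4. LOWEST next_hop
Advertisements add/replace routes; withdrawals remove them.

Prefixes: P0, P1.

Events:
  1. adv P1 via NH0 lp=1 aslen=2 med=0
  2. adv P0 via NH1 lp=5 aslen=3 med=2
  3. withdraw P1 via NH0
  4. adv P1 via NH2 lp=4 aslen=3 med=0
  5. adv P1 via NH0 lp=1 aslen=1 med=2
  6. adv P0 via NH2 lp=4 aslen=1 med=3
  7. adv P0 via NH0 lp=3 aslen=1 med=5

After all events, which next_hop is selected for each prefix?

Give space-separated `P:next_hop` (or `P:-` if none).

Op 1: best P0=- P1=NH0
Op 2: best P0=NH1 P1=NH0
Op 3: best P0=NH1 P1=-
Op 4: best P0=NH1 P1=NH2
Op 5: best P0=NH1 P1=NH2
Op 6: best P0=NH1 P1=NH2
Op 7: best P0=NH1 P1=NH2

Answer: P0:NH1 P1:NH2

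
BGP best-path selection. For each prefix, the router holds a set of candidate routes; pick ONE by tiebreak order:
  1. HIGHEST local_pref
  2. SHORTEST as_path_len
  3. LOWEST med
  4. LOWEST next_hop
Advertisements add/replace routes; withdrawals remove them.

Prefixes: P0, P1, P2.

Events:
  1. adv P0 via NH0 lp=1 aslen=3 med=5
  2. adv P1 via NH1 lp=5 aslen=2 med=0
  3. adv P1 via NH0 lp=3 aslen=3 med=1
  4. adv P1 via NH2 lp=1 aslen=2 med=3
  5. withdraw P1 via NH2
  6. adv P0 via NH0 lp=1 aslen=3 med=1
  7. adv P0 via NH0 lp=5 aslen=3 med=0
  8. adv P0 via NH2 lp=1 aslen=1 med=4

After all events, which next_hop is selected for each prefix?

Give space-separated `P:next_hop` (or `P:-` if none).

Answer: P0:NH0 P1:NH1 P2:-

Derivation:
Op 1: best P0=NH0 P1=- P2=-
Op 2: best P0=NH0 P1=NH1 P2=-
Op 3: best P0=NH0 P1=NH1 P2=-
Op 4: best P0=NH0 P1=NH1 P2=-
Op 5: best P0=NH0 P1=NH1 P2=-
Op 6: best P0=NH0 P1=NH1 P2=-
Op 7: best P0=NH0 P1=NH1 P2=-
Op 8: best P0=NH0 P1=NH1 P2=-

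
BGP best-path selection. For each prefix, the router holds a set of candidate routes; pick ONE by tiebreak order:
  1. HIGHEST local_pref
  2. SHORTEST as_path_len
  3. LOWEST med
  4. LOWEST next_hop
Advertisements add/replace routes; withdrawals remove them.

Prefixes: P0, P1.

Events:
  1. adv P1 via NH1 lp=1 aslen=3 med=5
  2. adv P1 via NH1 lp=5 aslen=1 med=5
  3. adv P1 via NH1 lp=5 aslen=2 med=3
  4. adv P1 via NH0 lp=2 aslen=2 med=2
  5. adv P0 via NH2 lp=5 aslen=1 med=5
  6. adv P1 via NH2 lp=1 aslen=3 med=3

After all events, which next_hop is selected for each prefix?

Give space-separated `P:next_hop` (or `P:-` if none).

Answer: P0:NH2 P1:NH1

Derivation:
Op 1: best P0=- P1=NH1
Op 2: best P0=- P1=NH1
Op 3: best P0=- P1=NH1
Op 4: best P0=- P1=NH1
Op 5: best P0=NH2 P1=NH1
Op 6: best P0=NH2 P1=NH1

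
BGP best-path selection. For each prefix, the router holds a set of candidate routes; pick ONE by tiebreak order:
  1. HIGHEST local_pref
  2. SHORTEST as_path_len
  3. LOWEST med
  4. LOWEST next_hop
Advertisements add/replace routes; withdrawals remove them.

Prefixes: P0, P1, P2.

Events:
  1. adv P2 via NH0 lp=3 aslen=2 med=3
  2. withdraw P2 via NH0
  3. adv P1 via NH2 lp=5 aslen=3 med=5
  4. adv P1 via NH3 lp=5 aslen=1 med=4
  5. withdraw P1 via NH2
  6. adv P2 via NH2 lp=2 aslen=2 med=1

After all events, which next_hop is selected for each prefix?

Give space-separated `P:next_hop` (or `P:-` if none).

Answer: P0:- P1:NH3 P2:NH2

Derivation:
Op 1: best P0=- P1=- P2=NH0
Op 2: best P0=- P1=- P2=-
Op 3: best P0=- P1=NH2 P2=-
Op 4: best P0=- P1=NH3 P2=-
Op 5: best P0=- P1=NH3 P2=-
Op 6: best P0=- P1=NH3 P2=NH2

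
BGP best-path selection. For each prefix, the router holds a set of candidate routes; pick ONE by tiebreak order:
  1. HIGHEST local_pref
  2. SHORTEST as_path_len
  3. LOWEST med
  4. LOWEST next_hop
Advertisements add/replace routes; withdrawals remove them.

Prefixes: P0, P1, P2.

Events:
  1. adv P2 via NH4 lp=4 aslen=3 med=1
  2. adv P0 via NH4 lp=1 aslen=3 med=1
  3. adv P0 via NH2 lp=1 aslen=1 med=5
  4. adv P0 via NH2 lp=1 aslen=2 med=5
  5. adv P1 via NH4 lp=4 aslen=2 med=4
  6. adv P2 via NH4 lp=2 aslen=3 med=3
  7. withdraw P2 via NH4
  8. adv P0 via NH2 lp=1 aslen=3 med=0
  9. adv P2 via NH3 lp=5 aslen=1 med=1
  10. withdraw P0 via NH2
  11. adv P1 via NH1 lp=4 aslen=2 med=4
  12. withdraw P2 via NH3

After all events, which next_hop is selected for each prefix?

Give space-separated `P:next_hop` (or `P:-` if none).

Answer: P0:NH4 P1:NH1 P2:-

Derivation:
Op 1: best P0=- P1=- P2=NH4
Op 2: best P0=NH4 P1=- P2=NH4
Op 3: best P0=NH2 P1=- P2=NH4
Op 4: best P0=NH2 P1=- P2=NH4
Op 5: best P0=NH2 P1=NH4 P2=NH4
Op 6: best P0=NH2 P1=NH4 P2=NH4
Op 7: best P0=NH2 P1=NH4 P2=-
Op 8: best P0=NH2 P1=NH4 P2=-
Op 9: best P0=NH2 P1=NH4 P2=NH3
Op 10: best P0=NH4 P1=NH4 P2=NH3
Op 11: best P0=NH4 P1=NH1 P2=NH3
Op 12: best P0=NH4 P1=NH1 P2=-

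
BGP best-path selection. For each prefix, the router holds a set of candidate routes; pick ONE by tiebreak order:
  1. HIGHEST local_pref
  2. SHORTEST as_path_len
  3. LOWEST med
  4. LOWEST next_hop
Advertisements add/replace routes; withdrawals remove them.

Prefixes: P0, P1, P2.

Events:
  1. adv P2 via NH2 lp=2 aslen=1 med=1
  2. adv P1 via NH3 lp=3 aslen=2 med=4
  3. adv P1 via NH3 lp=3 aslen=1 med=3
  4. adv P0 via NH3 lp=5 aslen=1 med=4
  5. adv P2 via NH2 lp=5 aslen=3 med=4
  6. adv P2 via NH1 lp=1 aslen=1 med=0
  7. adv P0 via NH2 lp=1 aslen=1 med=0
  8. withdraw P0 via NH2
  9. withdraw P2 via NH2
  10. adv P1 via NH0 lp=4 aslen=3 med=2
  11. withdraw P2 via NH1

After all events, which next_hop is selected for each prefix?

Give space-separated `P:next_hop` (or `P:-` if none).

Answer: P0:NH3 P1:NH0 P2:-

Derivation:
Op 1: best P0=- P1=- P2=NH2
Op 2: best P0=- P1=NH3 P2=NH2
Op 3: best P0=- P1=NH3 P2=NH2
Op 4: best P0=NH3 P1=NH3 P2=NH2
Op 5: best P0=NH3 P1=NH3 P2=NH2
Op 6: best P0=NH3 P1=NH3 P2=NH2
Op 7: best P0=NH3 P1=NH3 P2=NH2
Op 8: best P0=NH3 P1=NH3 P2=NH2
Op 9: best P0=NH3 P1=NH3 P2=NH1
Op 10: best P0=NH3 P1=NH0 P2=NH1
Op 11: best P0=NH3 P1=NH0 P2=-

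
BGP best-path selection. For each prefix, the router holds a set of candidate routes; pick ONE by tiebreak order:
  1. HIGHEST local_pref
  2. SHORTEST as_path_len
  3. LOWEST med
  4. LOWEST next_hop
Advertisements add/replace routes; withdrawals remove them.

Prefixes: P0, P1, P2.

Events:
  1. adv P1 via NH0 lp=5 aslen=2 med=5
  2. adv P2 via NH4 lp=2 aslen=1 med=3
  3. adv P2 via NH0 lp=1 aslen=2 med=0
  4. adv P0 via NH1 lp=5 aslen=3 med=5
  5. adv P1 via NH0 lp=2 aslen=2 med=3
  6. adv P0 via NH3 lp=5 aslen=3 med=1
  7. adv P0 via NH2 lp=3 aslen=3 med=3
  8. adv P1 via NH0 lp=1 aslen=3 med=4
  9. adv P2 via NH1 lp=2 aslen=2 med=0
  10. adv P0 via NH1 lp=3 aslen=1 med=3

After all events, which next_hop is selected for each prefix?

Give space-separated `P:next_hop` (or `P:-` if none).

Answer: P0:NH3 P1:NH0 P2:NH4

Derivation:
Op 1: best P0=- P1=NH0 P2=-
Op 2: best P0=- P1=NH0 P2=NH4
Op 3: best P0=- P1=NH0 P2=NH4
Op 4: best P0=NH1 P1=NH0 P2=NH4
Op 5: best P0=NH1 P1=NH0 P2=NH4
Op 6: best P0=NH3 P1=NH0 P2=NH4
Op 7: best P0=NH3 P1=NH0 P2=NH4
Op 8: best P0=NH3 P1=NH0 P2=NH4
Op 9: best P0=NH3 P1=NH0 P2=NH4
Op 10: best P0=NH3 P1=NH0 P2=NH4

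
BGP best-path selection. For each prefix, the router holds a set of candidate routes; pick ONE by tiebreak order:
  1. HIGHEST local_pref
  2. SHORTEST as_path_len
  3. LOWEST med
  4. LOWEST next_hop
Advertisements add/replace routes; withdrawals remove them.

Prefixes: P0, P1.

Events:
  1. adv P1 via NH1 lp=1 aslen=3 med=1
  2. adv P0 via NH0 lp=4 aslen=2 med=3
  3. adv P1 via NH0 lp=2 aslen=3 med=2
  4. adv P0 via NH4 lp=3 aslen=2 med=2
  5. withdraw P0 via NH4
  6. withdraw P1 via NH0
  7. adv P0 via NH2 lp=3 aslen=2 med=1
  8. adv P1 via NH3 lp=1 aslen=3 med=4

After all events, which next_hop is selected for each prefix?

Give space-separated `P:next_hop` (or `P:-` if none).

Answer: P0:NH0 P1:NH1

Derivation:
Op 1: best P0=- P1=NH1
Op 2: best P0=NH0 P1=NH1
Op 3: best P0=NH0 P1=NH0
Op 4: best P0=NH0 P1=NH0
Op 5: best P0=NH0 P1=NH0
Op 6: best P0=NH0 P1=NH1
Op 7: best P0=NH0 P1=NH1
Op 8: best P0=NH0 P1=NH1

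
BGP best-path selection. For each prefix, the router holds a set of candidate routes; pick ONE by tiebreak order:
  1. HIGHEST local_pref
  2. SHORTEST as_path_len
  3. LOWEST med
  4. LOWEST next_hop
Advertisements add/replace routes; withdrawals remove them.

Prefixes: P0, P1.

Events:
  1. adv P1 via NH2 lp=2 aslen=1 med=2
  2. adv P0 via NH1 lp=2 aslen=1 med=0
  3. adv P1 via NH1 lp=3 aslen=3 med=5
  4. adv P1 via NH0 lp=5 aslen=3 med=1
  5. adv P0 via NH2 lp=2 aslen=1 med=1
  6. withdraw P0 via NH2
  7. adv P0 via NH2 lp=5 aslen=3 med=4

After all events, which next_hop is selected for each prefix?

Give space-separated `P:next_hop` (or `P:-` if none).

Op 1: best P0=- P1=NH2
Op 2: best P0=NH1 P1=NH2
Op 3: best P0=NH1 P1=NH1
Op 4: best P0=NH1 P1=NH0
Op 5: best P0=NH1 P1=NH0
Op 6: best P0=NH1 P1=NH0
Op 7: best P0=NH2 P1=NH0

Answer: P0:NH2 P1:NH0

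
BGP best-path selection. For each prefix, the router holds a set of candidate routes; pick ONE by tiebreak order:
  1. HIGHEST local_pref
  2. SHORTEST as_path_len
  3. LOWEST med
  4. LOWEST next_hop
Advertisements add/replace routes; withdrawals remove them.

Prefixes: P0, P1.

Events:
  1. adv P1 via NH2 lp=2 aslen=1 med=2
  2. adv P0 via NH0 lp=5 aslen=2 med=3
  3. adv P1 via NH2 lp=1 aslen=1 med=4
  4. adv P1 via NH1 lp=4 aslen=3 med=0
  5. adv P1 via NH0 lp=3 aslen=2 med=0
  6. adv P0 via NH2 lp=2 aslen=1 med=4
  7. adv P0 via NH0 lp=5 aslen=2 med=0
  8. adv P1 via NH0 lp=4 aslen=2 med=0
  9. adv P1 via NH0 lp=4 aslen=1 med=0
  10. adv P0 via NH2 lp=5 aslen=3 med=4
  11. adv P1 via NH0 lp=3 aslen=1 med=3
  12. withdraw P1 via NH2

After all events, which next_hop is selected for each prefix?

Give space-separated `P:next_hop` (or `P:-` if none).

Op 1: best P0=- P1=NH2
Op 2: best P0=NH0 P1=NH2
Op 3: best P0=NH0 P1=NH2
Op 4: best P0=NH0 P1=NH1
Op 5: best P0=NH0 P1=NH1
Op 6: best P0=NH0 P1=NH1
Op 7: best P0=NH0 P1=NH1
Op 8: best P0=NH0 P1=NH0
Op 9: best P0=NH0 P1=NH0
Op 10: best P0=NH0 P1=NH0
Op 11: best P0=NH0 P1=NH1
Op 12: best P0=NH0 P1=NH1

Answer: P0:NH0 P1:NH1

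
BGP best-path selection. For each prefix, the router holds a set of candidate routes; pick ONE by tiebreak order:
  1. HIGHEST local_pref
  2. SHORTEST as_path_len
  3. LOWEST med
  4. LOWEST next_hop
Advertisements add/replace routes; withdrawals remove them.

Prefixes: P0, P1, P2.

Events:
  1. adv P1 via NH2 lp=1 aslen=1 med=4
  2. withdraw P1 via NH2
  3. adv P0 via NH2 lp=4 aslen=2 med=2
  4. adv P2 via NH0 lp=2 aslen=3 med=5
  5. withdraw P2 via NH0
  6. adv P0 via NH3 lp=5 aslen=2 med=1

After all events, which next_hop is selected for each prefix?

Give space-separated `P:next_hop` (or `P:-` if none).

Answer: P0:NH3 P1:- P2:-

Derivation:
Op 1: best P0=- P1=NH2 P2=-
Op 2: best P0=- P1=- P2=-
Op 3: best P0=NH2 P1=- P2=-
Op 4: best P0=NH2 P1=- P2=NH0
Op 5: best P0=NH2 P1=- P2=-
Op 6: best P0=NH3 P1=- P2=-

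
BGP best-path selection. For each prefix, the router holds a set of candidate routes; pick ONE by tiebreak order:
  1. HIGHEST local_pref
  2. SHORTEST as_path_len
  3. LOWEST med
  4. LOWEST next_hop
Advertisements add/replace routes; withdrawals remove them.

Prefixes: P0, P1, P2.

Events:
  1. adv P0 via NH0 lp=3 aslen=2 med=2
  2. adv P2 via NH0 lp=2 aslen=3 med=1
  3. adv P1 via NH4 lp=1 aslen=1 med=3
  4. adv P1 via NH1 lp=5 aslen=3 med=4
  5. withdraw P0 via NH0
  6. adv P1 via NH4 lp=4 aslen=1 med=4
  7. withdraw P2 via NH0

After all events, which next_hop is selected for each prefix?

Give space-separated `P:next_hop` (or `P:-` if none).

Answer: P0:- P1:NH1 P2:-

Derivation:
Op 1: best P0=NH0 P1=- P2=-
Op 2: best P0=NH0 P1=- P2=NH0
Op 3: best P0=NH0 P1=NH4 P2=NH0
Op 4: best P0=NH0 P1=NH1 P2=NH0
Op 5: best P0=- P1=NH1 P2=NH0
Op 6: best P0=- P1=NH1 P2=NH0
Op 7: best P0=- P1=NH1 P2=-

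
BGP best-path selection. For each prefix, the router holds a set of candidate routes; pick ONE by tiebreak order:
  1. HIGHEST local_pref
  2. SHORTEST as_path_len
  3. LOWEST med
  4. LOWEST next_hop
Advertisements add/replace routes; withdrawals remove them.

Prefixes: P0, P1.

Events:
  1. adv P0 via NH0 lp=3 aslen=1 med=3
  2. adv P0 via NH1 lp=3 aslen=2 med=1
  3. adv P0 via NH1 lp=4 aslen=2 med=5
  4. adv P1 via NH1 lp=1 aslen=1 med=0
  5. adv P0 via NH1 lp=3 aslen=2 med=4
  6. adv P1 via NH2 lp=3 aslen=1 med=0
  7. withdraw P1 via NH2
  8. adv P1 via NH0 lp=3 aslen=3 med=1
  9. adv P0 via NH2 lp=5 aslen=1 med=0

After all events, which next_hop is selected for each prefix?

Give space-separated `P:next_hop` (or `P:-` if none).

Answer: P0:NH2 P1:NH0

Derivation:
Op 1: best P0=NH0 P1=-
Op 2: best P0=NH0 P1=-
Op 3: best P0=NH1 P1=-
Op 4: best P0=NH1 P1=NH1
Op 5: best P0=NH0 P1=NH1
Op 6: best P0=NH0 P1=NH2
Op 7: best P0=NH0 P1=NH1
Op 8: best P0=NH0 P1=NH0
Op 9: best P0=NH2 P1=NH0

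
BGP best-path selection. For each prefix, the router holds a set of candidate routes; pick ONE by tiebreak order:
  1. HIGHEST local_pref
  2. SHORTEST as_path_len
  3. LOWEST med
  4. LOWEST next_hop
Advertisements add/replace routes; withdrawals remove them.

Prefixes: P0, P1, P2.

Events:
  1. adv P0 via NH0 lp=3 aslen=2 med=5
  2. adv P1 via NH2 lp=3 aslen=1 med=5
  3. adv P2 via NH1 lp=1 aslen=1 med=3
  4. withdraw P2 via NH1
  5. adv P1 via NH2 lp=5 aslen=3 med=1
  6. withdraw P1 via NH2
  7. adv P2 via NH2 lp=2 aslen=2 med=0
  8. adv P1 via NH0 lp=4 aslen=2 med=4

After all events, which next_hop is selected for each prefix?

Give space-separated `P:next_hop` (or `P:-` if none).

Op 1: best P0=NH0 P1=- P2=-
Op 2: best P0=NH0 P1=NH2 P2=-
Op 3: best P0=NH0 P1=NH2 P2=NH1
Op 4: best P0=NH0 P1=NH2 P2=-
Op 5: best P0=NH0 P1=NH2 P2=-
Op 6: best P0=NH0 P1=- P2=-
Op 7: best P0=NH0 P1=- P2=NH2
Op 8: best P0=NH0 P1=NH0 P2=NH2

Answer: P0:NH0 P1:NH0 P2:NH2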